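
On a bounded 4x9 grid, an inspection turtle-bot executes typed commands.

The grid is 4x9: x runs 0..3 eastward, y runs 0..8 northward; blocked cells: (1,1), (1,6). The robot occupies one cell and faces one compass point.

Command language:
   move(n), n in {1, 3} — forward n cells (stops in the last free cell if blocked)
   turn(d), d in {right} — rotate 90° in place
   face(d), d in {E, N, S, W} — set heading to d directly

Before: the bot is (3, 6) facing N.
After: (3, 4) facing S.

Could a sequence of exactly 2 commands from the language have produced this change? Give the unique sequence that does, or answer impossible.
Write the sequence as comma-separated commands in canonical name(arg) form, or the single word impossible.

impossible

every 2-command combo misses the target.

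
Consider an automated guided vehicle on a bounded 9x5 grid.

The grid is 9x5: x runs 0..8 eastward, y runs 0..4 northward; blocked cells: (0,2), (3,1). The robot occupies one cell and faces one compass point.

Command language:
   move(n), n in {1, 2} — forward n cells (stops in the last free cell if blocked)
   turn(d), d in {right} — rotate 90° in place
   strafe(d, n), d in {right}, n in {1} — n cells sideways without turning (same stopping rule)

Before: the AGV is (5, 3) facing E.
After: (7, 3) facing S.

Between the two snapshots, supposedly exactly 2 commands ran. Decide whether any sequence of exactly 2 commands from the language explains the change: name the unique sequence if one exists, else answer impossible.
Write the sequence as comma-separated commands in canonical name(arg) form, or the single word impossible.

key: order matters: swapping move(2) and turn(right) lands elsewhere
begin: (5, 3) facing E
t=1 move(2) ⇒ (7, 3) facing E
t=2 turn(right) ⇒ (7, 3) facing S
uniquely the one of 16 2-step routes that fits.

move(2), turn(right)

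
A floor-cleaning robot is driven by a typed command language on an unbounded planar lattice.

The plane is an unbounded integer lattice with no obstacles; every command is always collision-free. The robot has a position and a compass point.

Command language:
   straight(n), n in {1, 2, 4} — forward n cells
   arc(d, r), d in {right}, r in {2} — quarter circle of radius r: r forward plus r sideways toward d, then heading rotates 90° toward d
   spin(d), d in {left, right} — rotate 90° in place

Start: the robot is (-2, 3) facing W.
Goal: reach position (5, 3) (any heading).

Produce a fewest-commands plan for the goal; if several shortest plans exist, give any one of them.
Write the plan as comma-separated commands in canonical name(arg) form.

spin(left), spin(left), straight(1), straight(4), straight(2)

t0: (-2, 3) facing W
t=1 spin(left) ⇒ (-2, 3) facing S
t=2 spin(left) ⇒ (-2, 3) facing E
t=3 straight(1) ⇒ (-1, 3) facing E
t=4 straight(4) ⇒ (3, 3) facing E
t=5 straight(2) ⇒ (5, 3) facing E
no 4-step plan works, so 5 is optimal.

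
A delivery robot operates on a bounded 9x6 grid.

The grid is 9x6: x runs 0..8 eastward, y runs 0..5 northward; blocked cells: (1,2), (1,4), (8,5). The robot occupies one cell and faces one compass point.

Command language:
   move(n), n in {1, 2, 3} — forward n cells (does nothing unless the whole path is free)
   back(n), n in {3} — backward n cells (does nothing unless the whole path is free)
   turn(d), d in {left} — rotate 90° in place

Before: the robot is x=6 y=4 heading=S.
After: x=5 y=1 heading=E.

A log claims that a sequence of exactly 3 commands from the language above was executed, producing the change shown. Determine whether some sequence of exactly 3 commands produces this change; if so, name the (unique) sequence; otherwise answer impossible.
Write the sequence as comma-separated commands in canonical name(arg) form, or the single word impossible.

no 3-step route produces this change.

impossible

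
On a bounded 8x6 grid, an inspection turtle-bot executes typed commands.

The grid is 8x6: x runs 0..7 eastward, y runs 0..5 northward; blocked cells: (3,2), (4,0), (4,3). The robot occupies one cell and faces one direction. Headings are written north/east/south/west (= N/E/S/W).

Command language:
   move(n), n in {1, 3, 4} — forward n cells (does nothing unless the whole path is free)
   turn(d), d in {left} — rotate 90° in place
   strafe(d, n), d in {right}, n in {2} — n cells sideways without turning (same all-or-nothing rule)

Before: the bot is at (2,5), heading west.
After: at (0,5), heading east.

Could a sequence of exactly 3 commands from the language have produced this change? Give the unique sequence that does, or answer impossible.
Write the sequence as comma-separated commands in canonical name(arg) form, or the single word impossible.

key: position moved to (0,5) AND the heading swung to E — translation plus rotation needed
initial: at (2,5), heading west
1. turn(left) → at (2,5), heading south
2. strafe(right, 2) → at (0,5), heading south
3. turn(left) → at (0,5), heading east
uniquely the one of 125 3-step routes that fits.

turn(left), strafe(right, 2), turn(left)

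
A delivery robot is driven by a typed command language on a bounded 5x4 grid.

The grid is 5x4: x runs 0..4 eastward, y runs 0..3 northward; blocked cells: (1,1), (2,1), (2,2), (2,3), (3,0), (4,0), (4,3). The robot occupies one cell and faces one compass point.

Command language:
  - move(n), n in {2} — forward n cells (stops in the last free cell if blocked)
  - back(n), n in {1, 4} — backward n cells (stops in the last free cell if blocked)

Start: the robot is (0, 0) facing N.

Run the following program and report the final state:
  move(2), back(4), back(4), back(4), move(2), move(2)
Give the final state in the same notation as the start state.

(0, 3) facing N

start: (0, 0) facing N
1. move(2) → (0, 2) facing N
2. back(4) → (0, 0) facing N
3. back(4) → (0, 0) facing N
4. back(4) → (0, 0) facing N
5. move(2) → (0, 2) facing N
6. move(2) → (0, 3) facing N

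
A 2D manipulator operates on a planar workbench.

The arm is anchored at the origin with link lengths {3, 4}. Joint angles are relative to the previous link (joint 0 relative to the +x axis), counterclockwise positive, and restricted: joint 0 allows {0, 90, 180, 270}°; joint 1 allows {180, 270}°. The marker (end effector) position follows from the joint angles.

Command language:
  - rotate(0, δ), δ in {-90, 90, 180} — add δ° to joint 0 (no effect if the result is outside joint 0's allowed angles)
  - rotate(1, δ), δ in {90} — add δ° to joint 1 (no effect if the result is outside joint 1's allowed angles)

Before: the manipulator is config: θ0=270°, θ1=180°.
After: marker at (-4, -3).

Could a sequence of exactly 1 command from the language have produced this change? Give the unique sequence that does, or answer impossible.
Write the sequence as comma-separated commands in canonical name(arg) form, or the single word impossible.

rotate(1, 90)

initial: config: θ0=270°, θ1=180°
1. rotate(1, 90) → config: θ0=270°, θ1=270°
no rival 1-sequence matches.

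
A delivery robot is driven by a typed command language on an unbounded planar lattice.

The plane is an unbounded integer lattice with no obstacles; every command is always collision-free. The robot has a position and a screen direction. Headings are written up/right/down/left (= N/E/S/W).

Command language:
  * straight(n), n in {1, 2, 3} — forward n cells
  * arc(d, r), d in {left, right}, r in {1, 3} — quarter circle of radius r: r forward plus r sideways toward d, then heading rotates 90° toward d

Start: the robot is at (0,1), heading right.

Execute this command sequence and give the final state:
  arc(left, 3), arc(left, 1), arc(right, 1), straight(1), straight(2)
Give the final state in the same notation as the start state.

from: at (0,1), heading right
t=1 arc(left, 3) ⇒ at (3,4), heading up
t=2 arc(left, 1) ⇒ at (2,5), heading left
t=3 arc(right, 1) ⇒ at (1,6), heading up
t=4 straight(1) ⇒ at (1,7), heading up
t=5 straight(2) ⇒ at (1,9), heading up

at (1,9), heading up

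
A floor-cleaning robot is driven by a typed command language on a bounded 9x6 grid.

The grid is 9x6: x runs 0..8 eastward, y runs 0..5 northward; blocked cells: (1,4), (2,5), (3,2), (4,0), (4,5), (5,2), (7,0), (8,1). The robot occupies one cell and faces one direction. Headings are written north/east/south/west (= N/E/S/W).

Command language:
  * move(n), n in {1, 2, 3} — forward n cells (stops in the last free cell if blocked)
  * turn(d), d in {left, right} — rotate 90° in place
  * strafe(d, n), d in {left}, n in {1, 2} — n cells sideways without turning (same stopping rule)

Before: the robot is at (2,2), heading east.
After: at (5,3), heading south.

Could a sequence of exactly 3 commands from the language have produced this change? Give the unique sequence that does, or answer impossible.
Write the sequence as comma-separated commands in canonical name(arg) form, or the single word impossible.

key: position moved to (5,3) AND the heading swung to S — translation plus rotation needed
initial: at (2,2), heading east
step 1 (strafe(left, 1)): at (2,3), heading east
step 2 (move(3)): at (5,3), heading east
step 3 (turn(right)): at (5,3), heading south
all 343 alternatives checked — unique.

strafe(left, 1), move(3), turn(right)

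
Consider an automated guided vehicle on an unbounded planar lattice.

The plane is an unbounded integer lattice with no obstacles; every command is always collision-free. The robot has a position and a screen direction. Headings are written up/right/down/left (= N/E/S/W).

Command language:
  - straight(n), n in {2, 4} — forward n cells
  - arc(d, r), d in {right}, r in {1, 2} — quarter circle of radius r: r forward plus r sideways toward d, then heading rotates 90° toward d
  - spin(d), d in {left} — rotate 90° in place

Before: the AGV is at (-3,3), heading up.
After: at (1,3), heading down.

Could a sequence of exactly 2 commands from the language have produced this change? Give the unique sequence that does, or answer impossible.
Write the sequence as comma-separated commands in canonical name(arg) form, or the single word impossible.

key: cell and facing (now S) both changed — the 2 commands mix motion and turning
initial: at (-3,3), heading up
[1] after arc(right, 2): at (-1,5), heading right
[2] after arc(right, 2): at (1,3), heading down
no other 2-command option fits: unique.

arc(right, 2), arc(right, 2)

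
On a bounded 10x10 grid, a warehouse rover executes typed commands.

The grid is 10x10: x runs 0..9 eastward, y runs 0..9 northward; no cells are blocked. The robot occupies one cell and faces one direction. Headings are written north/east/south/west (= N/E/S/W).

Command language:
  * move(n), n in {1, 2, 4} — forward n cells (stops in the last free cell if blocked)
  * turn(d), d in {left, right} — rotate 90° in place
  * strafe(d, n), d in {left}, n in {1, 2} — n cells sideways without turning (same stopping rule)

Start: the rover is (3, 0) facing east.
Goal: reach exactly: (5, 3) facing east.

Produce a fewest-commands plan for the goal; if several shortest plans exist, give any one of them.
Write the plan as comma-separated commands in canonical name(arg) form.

initial: (3, 0) facing east
step 1 (move(2)): (5, 0) facing east
step 2 (strafe(left, 2)): (5, 2) facing east
step 3 (strafe(left, 1)): (5, 3) facing east
nothing shorter than 3 reaches the goal.

move(2), strafe(left, 2), strafe(left, 1)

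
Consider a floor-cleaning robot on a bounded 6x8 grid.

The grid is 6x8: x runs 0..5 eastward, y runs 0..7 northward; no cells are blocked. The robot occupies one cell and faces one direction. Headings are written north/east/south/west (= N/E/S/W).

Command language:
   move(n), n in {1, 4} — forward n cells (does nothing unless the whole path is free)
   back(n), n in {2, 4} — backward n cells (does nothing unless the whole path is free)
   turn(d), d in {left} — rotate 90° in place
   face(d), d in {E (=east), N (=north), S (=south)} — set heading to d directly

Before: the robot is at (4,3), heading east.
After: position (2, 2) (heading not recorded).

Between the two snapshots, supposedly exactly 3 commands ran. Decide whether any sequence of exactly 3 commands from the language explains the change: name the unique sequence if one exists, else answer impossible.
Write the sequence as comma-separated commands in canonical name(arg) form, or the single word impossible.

back(2), face(S), move(1)

key: running move(1) before back(2) would end elsewhere — order is forced
start: at (4,3), heading east
1. back(2) → at (2,3), heading east
2. face(S) → at (2,3), heading south
3. move(1) → at (2,2), heading south
all 512 alternatives checked — unique.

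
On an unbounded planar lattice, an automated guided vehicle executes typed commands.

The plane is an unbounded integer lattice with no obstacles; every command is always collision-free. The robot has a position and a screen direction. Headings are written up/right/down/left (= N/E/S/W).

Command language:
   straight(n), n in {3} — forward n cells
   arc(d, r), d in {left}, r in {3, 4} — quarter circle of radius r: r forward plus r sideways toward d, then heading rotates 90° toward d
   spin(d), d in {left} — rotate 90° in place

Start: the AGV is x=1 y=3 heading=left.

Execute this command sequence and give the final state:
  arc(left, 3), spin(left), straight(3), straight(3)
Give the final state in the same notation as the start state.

x=4 y=0 heading=right

start: x=1 y=3 heading=left
[1] after arc(left, 3): x=-2 y=0 heading=down
[2] after spin(left): x=-2 y=0 heading=right
[3] after straight(3): x=1 y=0 heading=right
[4] after straight(3): x=4 y=0 heading=right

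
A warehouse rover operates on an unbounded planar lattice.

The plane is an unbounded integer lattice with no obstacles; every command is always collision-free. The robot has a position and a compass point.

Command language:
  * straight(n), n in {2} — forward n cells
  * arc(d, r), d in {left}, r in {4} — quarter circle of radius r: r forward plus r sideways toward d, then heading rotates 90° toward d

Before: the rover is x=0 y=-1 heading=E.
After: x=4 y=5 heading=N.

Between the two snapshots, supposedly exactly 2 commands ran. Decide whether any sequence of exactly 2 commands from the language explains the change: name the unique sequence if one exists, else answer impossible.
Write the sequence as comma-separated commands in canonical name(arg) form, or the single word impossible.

arc(left, 4), straight(2)

key: cell and facing (now N) both changed — the 2 commands mix motion and turning
t0: x=0 y=-1 heading=E
step 1 (arc(left, 4)): x=4 y=3 heading=N
step 2 (straight(2)): x=4 y=5 heading=N
all 4 alternatives checked — unique.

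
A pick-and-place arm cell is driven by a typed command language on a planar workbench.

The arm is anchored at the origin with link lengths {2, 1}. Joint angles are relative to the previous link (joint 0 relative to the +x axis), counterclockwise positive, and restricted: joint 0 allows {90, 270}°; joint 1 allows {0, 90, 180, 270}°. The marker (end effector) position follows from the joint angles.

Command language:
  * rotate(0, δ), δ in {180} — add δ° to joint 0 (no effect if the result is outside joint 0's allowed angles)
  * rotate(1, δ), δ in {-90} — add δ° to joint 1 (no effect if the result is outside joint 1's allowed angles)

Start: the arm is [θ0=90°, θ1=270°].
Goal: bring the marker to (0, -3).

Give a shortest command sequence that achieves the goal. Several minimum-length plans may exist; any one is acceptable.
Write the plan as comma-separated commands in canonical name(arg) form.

begin: [θ0=90°, θ1=270°]
t=1 rotate(0, 180) ⇒ [θ0=270°, θ1=270°]
t=2 rotate(1, -90) ⇒ [θ0=270°, θ1=180°]
t=3 rotate(1, -90) ⇒ [θ0=270°, θ1=90°]
t=4 rotate(1, -90) ⇒ [θ0=270°, θ1=0°]
minimal: 4 command(s), checked below 4.

rotate(0, 180), rotate(1, -90), rotate(1, -90), rotate(1, -90)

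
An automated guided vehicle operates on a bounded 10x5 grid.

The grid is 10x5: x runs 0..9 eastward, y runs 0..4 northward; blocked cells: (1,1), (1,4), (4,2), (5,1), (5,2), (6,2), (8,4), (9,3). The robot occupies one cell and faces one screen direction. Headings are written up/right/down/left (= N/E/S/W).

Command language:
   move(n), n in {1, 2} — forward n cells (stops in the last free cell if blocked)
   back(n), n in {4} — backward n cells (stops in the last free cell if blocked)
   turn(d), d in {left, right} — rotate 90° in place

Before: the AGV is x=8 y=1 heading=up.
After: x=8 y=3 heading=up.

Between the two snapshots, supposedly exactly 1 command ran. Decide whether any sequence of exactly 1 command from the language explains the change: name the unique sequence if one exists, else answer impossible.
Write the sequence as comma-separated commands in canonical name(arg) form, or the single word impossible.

key: heading stays N — the single command does not turn
begin: x=8 y=1 heading=up
[1] after move(2): x=8 y=3 heading=up
uniquely the one of 5 1-step routes that fits.

move(2)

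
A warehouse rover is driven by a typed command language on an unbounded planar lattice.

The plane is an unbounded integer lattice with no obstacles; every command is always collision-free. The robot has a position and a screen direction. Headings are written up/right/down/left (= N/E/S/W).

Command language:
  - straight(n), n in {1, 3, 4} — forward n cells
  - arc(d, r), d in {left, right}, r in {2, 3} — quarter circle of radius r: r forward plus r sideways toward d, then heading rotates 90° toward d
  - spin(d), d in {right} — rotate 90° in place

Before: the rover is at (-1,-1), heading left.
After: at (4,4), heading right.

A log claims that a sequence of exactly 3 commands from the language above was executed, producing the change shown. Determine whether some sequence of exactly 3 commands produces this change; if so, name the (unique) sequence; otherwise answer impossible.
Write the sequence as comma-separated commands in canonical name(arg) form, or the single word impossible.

key: cell and facing (now E) both changed — the 3 commands mix motion and turning
start: at (-1,-1), heading left
1. arc(right, 2) → at (-3,1), heading up
2. arc(right, 3) → at (0,4), heading right
3. straight(4) → at (4,4), heading right
all 512 alternatives checked — unique.

arc(right, 2), arc(right, 3), straight(4)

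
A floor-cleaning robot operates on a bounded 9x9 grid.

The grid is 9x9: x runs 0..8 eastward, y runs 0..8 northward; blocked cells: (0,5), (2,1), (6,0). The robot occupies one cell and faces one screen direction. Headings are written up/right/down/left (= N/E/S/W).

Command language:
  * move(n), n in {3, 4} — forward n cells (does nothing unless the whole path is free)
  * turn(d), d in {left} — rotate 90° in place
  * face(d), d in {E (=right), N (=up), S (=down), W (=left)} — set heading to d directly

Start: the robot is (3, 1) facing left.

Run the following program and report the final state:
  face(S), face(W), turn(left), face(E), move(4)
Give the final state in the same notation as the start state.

initial: (3, 1) facing left
[1] after face(S): (3, 1) facing down
[2] after face(W): (3, 1) facing left
[3] after turn(left): (3, 1) facing down
[4] after face(E): (3, 1) facing right
[5] after move(4): (7, 1) facing right

(7, 1) facing right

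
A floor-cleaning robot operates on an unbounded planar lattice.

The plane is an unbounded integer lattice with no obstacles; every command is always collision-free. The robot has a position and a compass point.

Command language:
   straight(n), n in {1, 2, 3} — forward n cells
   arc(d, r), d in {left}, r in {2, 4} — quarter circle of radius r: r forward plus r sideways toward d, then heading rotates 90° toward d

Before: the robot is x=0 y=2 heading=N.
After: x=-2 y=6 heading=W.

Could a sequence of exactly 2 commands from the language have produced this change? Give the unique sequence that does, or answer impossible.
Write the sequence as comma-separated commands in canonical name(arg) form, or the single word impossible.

straight(2), arc(left, 2)

key: running arc(left, 2) before straight(2) would end elsewhere — order is forced
t0: x=0 y=2 heading=N
1. straight(2) → x=0 y=4 heading=N
2. arc(left, 2) → x=-2 y=6 heading=W
uniquely the one of 25 2-step routes that fits.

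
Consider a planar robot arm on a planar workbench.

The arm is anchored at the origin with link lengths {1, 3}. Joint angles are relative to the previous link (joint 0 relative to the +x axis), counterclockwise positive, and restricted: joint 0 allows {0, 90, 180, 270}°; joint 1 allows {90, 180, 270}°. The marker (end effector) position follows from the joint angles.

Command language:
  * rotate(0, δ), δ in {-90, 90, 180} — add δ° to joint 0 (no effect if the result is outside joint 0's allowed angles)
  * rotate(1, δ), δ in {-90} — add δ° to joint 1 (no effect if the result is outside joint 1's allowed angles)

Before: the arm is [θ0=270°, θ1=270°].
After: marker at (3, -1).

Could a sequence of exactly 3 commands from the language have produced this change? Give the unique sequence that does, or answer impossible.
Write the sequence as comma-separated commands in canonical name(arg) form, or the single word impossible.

initial: [θ0=270°, θ1=270°]
[1] after rotate(1, -90): [θ0=270°, θ1=180°]
[2] after rotate(1, -90): [θ0=270°, θ1=90°]
[3] after rotate(1, -90): [θ0=270°, θ1=90°]
uniquely the one of 64 3-step routes that fits.

rotate(1, -90), rotate(1, -90), rotate(1, -90)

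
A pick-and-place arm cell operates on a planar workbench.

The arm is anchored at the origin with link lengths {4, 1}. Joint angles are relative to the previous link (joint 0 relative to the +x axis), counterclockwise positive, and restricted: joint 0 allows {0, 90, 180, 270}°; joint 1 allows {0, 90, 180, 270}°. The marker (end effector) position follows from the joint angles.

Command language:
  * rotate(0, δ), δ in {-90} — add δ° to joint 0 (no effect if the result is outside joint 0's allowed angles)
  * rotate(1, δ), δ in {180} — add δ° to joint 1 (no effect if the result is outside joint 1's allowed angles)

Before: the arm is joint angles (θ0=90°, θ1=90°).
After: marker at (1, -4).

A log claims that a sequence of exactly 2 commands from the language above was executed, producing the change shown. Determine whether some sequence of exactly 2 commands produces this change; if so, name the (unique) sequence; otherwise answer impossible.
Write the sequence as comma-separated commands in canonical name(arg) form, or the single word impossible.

start: joint angles (θ0=90°, θ1=90°)
t=1 rotate(0, -90) ⇒ joint angles (θ0=0°, θ1=90°)
t=2 rotate(0, -90) ⇒ joint angles (θ0=270°, θ1=90°)
all 4 alternatives checked — unique.

rotate(0, -90), rotate(0, -90)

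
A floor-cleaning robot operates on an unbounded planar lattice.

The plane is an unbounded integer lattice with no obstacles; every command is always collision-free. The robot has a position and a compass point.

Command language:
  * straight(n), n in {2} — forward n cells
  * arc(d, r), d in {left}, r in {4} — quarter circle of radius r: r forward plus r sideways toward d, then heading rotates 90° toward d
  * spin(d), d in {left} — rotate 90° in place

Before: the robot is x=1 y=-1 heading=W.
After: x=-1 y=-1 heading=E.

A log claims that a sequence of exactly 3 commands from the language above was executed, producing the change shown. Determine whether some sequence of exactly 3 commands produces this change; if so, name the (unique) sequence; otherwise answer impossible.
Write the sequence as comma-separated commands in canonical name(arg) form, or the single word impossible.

key: position moved to (-1,-1) AND the heading swung to E — translation plus rotation needed
from: x=1 y=-1 heading=W
[1] after straight(2): x=-1 y=-1 heading=W
[2] after spin(left): x=-1 y=-1 heading=S
[3] after spin(left): x=-1 y=-1 heading=E
no other 3-command option fits: unique.

straight(2), spin(left), spin(left)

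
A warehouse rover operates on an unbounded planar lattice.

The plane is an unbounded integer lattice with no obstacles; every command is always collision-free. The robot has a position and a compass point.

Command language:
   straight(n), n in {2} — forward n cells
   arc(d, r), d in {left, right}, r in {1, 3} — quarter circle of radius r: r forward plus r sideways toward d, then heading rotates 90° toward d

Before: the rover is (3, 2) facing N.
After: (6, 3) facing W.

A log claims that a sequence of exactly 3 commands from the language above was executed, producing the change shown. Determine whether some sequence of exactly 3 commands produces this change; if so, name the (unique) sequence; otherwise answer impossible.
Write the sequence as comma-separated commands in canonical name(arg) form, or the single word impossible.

arc(right, 3), arc(right, 1), arc(right, 1)

key: cell and facing (now W) both changed — the 3 commands mix motion and turning
begin: (3, 2) facing N
[1] after arc(right, 3): (6, 5) facing E
[2] after arc(right, 1): (7, 4) facing S
[3] after arc(right, 1): (6, 3) facing W
uniquely the one of 125 3-step routes that fits.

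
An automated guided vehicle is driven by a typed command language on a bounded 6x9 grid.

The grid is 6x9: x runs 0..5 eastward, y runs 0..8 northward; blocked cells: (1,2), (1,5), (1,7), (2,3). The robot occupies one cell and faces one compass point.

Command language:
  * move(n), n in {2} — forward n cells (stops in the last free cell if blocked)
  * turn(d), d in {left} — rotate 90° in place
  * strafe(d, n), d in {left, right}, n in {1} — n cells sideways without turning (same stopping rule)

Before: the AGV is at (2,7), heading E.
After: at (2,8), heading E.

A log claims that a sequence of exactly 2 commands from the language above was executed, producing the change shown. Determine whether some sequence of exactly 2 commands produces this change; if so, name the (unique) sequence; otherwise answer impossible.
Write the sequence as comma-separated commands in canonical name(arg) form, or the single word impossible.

strafe(left, 1), strafe(left, 1)

key: still facing E at the end — nothing in the sequence rotates
begin: at (2,7), heading E
step 1 (strafe(left, 1)): at (2,8), heading E
step 2 (strafe(left, 1)): at (2,8), heading E
all 16 alternatives checked — unique.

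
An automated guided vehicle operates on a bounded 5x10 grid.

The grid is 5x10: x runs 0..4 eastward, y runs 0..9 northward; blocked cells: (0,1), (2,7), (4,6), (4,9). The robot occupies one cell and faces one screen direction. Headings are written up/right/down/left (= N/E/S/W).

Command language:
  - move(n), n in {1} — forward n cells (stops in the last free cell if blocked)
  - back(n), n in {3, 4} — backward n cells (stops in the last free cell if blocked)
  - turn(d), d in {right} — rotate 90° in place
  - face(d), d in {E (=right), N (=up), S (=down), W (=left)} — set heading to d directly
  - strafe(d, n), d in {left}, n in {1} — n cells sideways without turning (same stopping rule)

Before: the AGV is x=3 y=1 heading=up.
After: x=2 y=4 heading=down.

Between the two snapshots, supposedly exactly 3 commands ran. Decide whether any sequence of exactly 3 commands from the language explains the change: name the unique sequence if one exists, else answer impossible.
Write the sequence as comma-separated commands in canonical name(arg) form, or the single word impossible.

key: running back(3) before strafe(left, 1) would end elsewhere — order is forced
t0: x=3 y=1 heading=up
step 1 (strafe(left, 1)): x=2 y=1 heading=up
step 2 (face(S)): x=2 y=1 heading=down
step 3 (back(3)): x=2 y=4 heading=down
no other 3-command option fits: unique.

strafe(left, 1), face(S), back(3)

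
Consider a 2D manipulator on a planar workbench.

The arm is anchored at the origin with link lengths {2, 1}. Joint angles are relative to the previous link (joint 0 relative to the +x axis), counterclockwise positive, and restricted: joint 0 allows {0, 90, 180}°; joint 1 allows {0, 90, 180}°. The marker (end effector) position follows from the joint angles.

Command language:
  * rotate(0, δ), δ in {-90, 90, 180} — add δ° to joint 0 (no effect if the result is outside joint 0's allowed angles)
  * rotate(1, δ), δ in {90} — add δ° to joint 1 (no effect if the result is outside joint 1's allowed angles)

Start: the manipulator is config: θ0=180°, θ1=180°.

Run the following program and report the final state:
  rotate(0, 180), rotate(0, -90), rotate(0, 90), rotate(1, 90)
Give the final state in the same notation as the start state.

config: θ0=90°, θ1=180°

begin: config: θ0=180°, θ1=180°
1. rotate(0, 180) → config: θ0=0°, θ1=180°
2. rotate(0, -90) → config: θ0=0°, θ1=180°
3. rotate(0, 90) → config: θ0=90°, θ1=180°
4. rotate(1, 90) → config: θ0=90°, θ1=180°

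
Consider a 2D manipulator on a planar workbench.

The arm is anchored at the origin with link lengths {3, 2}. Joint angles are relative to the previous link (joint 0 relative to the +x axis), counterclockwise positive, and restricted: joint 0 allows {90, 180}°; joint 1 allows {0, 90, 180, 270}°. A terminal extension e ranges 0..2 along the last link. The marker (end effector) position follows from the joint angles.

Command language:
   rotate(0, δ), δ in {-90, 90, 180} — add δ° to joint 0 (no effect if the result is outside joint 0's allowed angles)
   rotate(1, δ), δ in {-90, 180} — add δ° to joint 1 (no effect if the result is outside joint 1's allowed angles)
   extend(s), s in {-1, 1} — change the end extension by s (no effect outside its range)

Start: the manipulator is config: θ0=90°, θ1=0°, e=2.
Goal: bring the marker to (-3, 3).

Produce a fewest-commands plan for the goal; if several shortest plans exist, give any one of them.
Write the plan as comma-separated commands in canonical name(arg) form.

begin: config: θ0=90°, θ1=0°, e=2
step 1 (rotate(1, 180)): config: θ0=90°, θ1=180°, e=2
step 2 (extend(-1)): config: θ0=90°, θ1=180°, e=1
step 3 (rotate(1, -90)): config: θ0=90°, θ1=90°, e=1
shorter routes all fall short; 3 is best.

rotate(1, 180), extend(-1), rotate(1, -90)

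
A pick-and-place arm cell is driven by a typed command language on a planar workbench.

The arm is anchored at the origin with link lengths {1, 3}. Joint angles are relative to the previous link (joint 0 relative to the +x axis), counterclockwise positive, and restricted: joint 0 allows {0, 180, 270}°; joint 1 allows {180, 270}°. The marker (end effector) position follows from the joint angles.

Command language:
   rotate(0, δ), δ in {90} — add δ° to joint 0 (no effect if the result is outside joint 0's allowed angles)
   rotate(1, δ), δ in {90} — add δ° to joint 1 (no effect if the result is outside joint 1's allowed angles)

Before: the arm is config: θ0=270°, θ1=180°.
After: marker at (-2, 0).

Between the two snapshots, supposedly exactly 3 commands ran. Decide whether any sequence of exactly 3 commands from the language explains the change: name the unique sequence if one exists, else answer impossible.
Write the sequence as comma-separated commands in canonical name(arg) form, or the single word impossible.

initial: config: θ0=270°, θ1=180°
t=1 rotate(0, 90) ⇒ config: θ0=0°, θ1=180°
t=2 rotate(0, 90) ⇒ config: θ0=0°, θ1=180°
t=3 rotate(0, 90) ⇒ config: θ0=0°, θ1=180°
no other 3-command option fits: unique.

rotate(0, 90), rotate(0, 90), rotate(0, 90)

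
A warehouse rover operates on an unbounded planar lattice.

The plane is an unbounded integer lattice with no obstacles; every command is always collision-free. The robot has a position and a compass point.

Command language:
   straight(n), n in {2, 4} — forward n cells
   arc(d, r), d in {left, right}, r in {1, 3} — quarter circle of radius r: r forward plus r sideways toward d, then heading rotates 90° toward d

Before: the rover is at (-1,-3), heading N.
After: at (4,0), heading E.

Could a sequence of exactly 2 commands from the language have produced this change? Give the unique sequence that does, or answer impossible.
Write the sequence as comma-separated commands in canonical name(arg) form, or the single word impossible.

key: position moved to (4,0) AND the heading swung to E — translation plus rotation needed
t0: at (-1,-3), heading N
t=1 arc(right, 3) ⇒ at (2,0), heading E
t=2 straight(2) ⇒ at (4,0), heading E
uniquely the one of 36 2-step routes that fits.

arc(right, 3), straight(2)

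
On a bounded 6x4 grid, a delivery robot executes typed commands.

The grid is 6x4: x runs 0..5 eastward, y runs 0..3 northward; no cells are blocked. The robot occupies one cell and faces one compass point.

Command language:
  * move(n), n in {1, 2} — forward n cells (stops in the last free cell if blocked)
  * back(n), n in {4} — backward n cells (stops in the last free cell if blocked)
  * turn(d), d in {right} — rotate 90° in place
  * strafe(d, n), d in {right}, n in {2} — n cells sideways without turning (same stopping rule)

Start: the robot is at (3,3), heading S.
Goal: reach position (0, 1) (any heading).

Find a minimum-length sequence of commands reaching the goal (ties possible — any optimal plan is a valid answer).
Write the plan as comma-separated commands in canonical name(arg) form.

begin: at (3,3), heading S
[1] after strafe(right, 2): at (1,3), heading S
[2] after strafe(right, 2): at (0,3), heading S
[3] after move(2): at (0,1), heading S
shorter routes all fall short; 3 is best.

strafe(right, 2), strafe(right, 2), move(2)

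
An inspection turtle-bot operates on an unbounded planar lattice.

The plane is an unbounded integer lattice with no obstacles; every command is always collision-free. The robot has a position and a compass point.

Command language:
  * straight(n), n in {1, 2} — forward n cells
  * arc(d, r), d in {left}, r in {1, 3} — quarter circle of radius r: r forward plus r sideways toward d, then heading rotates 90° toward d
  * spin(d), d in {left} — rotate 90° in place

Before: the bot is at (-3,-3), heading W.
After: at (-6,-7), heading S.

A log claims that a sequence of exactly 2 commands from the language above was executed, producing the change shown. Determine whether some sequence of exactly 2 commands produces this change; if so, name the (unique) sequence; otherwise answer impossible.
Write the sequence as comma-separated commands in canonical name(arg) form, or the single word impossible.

key: cell and facing (now S) both changed — the 2 commands mix motion and turning
t0: at (-3,-3), heading W
t=1 arc(left, 3) ⇒ at (-6,-6), heading S
t=2 straight(1) ⇒ at (-6,-7), heading S
no rival 2-sequence matches.

arc(left, 3), straight(1)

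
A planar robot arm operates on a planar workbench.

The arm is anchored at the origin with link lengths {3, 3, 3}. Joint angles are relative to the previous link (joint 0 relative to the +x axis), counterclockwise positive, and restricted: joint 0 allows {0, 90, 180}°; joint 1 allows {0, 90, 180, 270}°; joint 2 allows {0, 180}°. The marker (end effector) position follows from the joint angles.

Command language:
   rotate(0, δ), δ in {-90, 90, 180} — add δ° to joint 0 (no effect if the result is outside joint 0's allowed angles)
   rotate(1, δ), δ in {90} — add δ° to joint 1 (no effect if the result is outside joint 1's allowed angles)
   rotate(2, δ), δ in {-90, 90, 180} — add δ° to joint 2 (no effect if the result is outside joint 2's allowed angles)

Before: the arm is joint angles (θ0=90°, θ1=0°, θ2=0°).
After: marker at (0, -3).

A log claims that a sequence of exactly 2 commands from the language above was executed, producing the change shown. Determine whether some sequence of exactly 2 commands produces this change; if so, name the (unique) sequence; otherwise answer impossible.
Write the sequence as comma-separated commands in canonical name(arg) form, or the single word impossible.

t0: joint angles (θ0=90°, θ1=0°, θ2=0°)
t=1 rotate(1, 90) ⇒ joint angles (θ0=90°, θ1=90°, θ2=0°)
t=2 rotate(1, 90) ⇒ joint angles (θ0=90°, θ1=180°, θ2=0°)
no rival 2-sequence matches.

rotate(1, 90), rotate(1, 90)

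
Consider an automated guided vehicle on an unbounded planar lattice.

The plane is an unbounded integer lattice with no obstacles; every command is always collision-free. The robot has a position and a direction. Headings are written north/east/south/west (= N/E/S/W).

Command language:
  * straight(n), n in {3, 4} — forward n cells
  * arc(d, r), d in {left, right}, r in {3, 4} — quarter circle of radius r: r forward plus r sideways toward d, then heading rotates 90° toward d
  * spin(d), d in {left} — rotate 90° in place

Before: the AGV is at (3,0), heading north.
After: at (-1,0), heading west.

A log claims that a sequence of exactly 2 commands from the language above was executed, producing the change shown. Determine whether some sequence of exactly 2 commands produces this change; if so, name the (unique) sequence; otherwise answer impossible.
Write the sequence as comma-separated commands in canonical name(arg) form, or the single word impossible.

key: running straight(4) before spin(left) would end elsewhere — order is forced
from: at (3,0), heading north
step 1 (spin(left)): at (3,0), heading west
step 2 (straight(4)): at (-1,0), heading west
no rival 2-sequence matches.

spin(left), straight(4)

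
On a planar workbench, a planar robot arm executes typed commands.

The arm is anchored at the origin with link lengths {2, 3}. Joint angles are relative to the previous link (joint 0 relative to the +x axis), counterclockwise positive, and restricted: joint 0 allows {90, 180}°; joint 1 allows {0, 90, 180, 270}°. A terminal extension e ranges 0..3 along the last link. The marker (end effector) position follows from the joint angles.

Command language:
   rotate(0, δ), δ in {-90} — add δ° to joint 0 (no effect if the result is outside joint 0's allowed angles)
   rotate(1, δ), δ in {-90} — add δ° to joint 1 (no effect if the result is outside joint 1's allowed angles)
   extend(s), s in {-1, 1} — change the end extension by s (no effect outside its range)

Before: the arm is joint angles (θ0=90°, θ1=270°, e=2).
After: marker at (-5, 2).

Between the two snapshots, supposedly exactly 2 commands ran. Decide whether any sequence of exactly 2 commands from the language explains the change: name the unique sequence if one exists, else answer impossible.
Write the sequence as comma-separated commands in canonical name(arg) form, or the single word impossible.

rotate(1, -90), rotate(1, -90)

from: joint angles (θ0=90°, θ1=270°, e=2)
[1] after rotate(1, -90): joint angles (θ0=90°, θ1=180°, e=2)
[2] after rotate(1, -90): joint angles (θ0=90°, θ1=90°, e=2)
no other 2-command option fits: unique.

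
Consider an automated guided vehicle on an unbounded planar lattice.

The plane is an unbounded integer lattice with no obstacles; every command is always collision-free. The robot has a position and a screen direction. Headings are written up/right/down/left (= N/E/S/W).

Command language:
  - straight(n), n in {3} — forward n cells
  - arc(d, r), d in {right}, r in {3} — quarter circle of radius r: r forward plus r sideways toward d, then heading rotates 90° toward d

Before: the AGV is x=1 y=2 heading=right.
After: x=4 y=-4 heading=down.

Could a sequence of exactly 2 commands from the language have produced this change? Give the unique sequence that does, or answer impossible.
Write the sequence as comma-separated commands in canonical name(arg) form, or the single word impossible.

arc(right, 3), straight(3)

key: running straight(3) before arc(right, 3) would end elsewhere — order is forced
t0: x=1 y=2 heading=right
t=1 arc(right, 3) ⇒ x=4 y=-1 heading=down
t=2 straight(3) ⇒ x=4 y=-4 heading=down
uniquely the one of 4 2-step routes that fits.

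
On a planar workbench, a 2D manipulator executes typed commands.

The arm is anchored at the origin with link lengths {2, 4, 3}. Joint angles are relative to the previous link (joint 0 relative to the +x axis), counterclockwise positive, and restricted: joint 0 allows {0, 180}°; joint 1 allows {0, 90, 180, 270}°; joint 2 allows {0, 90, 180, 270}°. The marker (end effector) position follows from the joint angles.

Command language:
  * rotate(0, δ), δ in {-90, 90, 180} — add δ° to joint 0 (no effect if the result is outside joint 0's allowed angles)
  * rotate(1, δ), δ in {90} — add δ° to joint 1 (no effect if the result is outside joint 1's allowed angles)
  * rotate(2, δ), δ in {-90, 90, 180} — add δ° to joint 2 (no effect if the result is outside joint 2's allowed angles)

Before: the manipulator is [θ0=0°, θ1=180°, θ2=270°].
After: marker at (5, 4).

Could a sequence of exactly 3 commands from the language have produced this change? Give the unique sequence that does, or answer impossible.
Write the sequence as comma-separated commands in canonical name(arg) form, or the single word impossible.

rotate(1, 90), rotate(1, 90), rotate(1, 90)

from: [θ0=0°, θ1=180°, θ2=270°]
t=1 rotate(1, 90) ⇒ [θ0=0°, θ1=270°, θ2=270°]
t=2 rotate(1, 90) ⇒ [θ0=0°, θ1=0°, θ2=270°]
t=3 rotate(1, 90) ⇒ [θ0=0°, θ1=90°, θ2=270°]
no rival 3-sequence matches.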